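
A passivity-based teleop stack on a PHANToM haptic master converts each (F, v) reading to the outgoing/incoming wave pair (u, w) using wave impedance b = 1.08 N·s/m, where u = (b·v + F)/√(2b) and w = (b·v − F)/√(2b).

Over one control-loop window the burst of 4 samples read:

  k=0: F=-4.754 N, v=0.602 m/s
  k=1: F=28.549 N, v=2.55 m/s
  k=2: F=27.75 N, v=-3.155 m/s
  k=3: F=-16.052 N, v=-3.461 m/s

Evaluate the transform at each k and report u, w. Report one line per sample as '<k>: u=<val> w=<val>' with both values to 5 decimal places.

0: u=-2.79231 w=3.67707
1: u=21.29899 w=-17.55127
2: u=16.56304 w=-21.19993
3: u=-13.46531 w=8.37870

k=0: b·v=1.08×0.602=0.65016; √(2b)=1.46969; u=(0.65016+(-4.754))/1.46969=-2.79231, w=(0.65016−(-4.754))/1.46969=3.67707
k=1: b·v=1.08×2.55=2.75400; √(2b)=1.46969; u=(2.75400+28.549)/1.46969=21.29899, w=(2.75400−28.549)/1.46969=-17.55127
k=2: b·v=1.08×(-3.155)=-3.40740; √(2b)=1.46969; u=(-3.40740+27.75)/1.46969=16.56304, w=(-3.40740−27.75)/1.46969=-21.19993
k=3: b·v=1.08×(-3.461)=-3.73788; √(2b)=1.46969; u=(-3.73788+(-16.052))/1.46969=-13.46531, w=(-3.73788−(-16.052))/1.46969=8.37870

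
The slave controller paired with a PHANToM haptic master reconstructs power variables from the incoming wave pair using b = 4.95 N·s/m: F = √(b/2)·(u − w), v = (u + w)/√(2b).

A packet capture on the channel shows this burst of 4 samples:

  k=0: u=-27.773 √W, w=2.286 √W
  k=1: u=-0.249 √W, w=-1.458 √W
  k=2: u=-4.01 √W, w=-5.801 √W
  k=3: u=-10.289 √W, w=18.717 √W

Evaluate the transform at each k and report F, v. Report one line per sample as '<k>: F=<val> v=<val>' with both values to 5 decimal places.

0: F=-47.28922 v=-8.10030
1: F=1.90201 v=-0.54252
2: F=2.81762 v=-3.11814
3: F=-45.63262 v=2.67859

k=0: u−w=-30.05900, u+w=-25.48700; √(b/2)=1.57321, √(2b)=3.14643; F=1.57321×(-30.059)=-47.28922, v=-25.48700/3.14643=-8.10030
k=1: u−w=1.20900, u+w=-1.70700; √(b/2)=1.57321, √(2b)=3.14643; F=1.57321×1.209=1.90201, v=-1.70700/3.14643=-0.54252
k=2: u−w=1.79100, u+w=-9.81100; √(b/2)=1.57321, √(2b)=3.14643; F=1.57321×1.791=2.81762, v=-9.81100/3.14643=-3.11814
k=3: u−w=-29.00600, u+w=8.42800; √(b/2)=1.57321, √(2b)=3.14643; F=1.57321×(-29.006)=-45.63262, v=8.42800/3.14643=2.67859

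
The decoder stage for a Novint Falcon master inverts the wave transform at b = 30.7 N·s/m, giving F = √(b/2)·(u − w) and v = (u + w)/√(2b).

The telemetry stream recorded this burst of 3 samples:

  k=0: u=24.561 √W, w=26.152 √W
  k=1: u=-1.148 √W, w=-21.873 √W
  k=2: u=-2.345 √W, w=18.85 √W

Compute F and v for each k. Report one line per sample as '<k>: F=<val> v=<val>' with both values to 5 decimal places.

0: F=-6.23339 v=6.47195
1: F=81.19864 v=-2.93792
2: F=-83.04005 v=2.10635

k=0: u−w=-1.59100, u+w=50.71300; √(b/2)=3.91791, √(2b)=7.83582; F=3.91791×(-1.591)=-6.23339, v=50.71300/7.83582=6.47195
k=1: u−w=20.72500, u+w=-23.02100; √(b/2)=3.91791, √(2b)=7.83582; F=3.91791×20.725=81.19864, v=-23.02100/7.83582=-2.93792
k=2: u−w=-21.19500, u+w=16.50500; √(b/2)=3.91791, √(2b)=7.83582; F=3.91791×(-21.195)=-83.04005, v=16.50500/7.83582=2.10635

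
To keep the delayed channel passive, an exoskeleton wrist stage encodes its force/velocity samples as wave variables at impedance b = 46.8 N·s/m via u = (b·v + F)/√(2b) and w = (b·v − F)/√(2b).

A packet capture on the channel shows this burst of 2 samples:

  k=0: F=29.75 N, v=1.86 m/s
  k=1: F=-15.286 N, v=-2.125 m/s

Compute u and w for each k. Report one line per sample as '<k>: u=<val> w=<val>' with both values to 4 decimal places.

0: u=12.0725 w=5.9225
1: u=-11.8594 w=-8.6994

k=0: b·v=46.8×1.86=87.0480; √(2b)=9.6747; u=(87.0480+29.75)/9.6747=12.0725, w=(87.0480−29.75)/9.6747=5.9225
k=1: b·v=46.8×(-2.125)=-99.4500; √(2b)=9.6747; u=(-99.4500+(-15.286))/9.6747=-11.8594, w=(-99.4500−(-15.286))/9.6747=-8.6994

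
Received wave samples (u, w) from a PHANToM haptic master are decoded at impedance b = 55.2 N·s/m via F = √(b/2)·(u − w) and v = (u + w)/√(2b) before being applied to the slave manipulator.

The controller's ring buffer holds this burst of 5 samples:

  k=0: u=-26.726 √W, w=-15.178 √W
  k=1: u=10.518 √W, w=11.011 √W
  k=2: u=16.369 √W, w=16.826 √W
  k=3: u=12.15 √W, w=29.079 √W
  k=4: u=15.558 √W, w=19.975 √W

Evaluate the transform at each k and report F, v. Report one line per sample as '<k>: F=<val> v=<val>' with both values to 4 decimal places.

0: F=-60.6682 v=-3.9881
1: F=-2.5900 v=2.0490
2: F=-2.4009 v=3.1593
3: F=-88.9377 v=3.9239
4: F=-23.2050 v=3.3818

k=0: u−w=-11.5480, u+w=-41.9040; √(b/2)=5.2536, √(2b)=10.5071; F=5.2536×(-11.548)=-60.6682, v=-41.9040/10.5071=-3.9881
k=1: u−w=-0.4930, u+w=21.5290; √(b/2)=5.2536, √(2b)=10.5071; F=5.2536×(-0.493)=-2.5900, v=21.5290/10.5071=2.0490
k=2: u−w=-0.4570, u+w=33.1950; √(b/2)=5.2536, √(2b)=10.5071; F=5.2536×(-0.457)=-2.4009, v=33.1950/10.5071=3.1593
k=3: u−w=-16.9290, u+w=41.2290; √(b/2)=5.2536, √(2b)=10.5071; F=5.2536×(-16.929)=-88.9377, v=41.2290/10.5071=3.9239
k=4: u−w=-4.4170, u+w=35.5330; √(b/2)=5.2536, √(2b)=10.5071; F=5.2536×(-4.417)=-23.2050, v=35.5330/10.5071=3.3818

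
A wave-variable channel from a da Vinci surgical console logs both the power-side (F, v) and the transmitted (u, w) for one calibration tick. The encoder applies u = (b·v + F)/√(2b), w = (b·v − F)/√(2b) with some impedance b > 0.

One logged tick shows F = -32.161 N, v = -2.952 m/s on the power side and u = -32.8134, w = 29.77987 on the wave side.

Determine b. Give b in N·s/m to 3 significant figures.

u + w = -3.0335;  u + w = √(2b)·v, so √(2b) = -3.0335/(-2.952) = 1.0276.
b = (√(2b))²/2 = 1.0560/2 = 0.5280.
(Check via u − w = 2F/√(2b): u − w = -62.5933, 2F/√(2b) = -62.5933.)

b = 0.528 N·s/m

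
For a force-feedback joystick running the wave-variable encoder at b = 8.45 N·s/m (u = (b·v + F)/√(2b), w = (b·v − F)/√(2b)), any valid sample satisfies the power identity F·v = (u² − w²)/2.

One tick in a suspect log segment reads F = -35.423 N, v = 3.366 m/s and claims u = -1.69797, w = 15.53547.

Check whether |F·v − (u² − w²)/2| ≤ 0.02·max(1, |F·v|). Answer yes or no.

F·v = (-35.423)×3.366 = -119.23382 W.
(u² − w²)/2 = (2.88310 − 241.35083)/2 = -119.23386 W.
|Δ| = 0.00004;  2% of max(1, |F·v|) = 2.38468.

yes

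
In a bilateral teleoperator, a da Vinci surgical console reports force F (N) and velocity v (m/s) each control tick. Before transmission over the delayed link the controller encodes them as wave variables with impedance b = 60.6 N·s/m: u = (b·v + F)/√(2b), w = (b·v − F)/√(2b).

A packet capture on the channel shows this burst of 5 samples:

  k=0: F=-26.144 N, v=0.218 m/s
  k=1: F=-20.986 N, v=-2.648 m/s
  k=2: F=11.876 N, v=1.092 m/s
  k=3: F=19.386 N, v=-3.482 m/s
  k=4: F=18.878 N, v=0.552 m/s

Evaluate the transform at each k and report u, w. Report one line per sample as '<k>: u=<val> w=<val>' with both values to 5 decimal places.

k=0: b·v=60.6×0.218=13.21080; √(2b)=11.00909; u=(13.21080+(-26.144))/11.00909=-1.17477, w=(13.21080−(-26.144))/11.00909=3.57476
k=1: b·v=60.6×(-2.648)=-160.46880; √(2b)=11.00909; u=(-160.46880+(-20.986))/11.00909=-16.48227, w=(-160.46880−(-20.986))/11.00909=-12.66979
k=2: b·v=60.6×1.092=66.17520; √(2b)=11.00909; u=(66.17520+11.876)/11.00909=7.08971, w=(66.17520−11.876)/11.00909=4.93222
k=3: b·v=60.6×(-3.482)=-211.00920; √(2b)=11.00909; u=(-211.00920+19.386)/11.00909=-17.40591, w=(-211.00920−19.386)/11.00909=-20.92773
k=4: b·v=60.6×0.552=33.45120; √(2b)=11.00909; u=(33.45120+18.878)/11.00909=4.75327, w=(33.45120−18.878)/11.00909=1.32374

0: u=-1.17477 w=3.57476
1: u=-16.48227 w=-12.66979
2: u=7.08971 w=4.93222
3: u=-17.40591 w=-20.92773
4: u=4.75327 w=1.32374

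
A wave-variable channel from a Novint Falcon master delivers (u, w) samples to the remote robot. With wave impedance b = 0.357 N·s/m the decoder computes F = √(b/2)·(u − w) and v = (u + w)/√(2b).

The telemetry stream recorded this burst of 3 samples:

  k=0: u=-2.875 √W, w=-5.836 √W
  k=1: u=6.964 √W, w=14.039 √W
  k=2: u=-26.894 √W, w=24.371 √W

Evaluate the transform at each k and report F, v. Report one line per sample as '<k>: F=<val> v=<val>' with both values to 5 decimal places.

k=0: u−w=2.96100, u+w=-8.71100; √(b/2)=0.42249, √(2b)=0.84499; F=0.42249×2.961=1.25100, v=-8.71100/0.84499=-10.30906
k=1: u−w=-7.07500, u+w=21.00300; √(b/2)=0.42249, √(2b)=0.84499; F=0.42249×(-7.075)=-2.98914, v=21.00300/0.84499=24.85606
k=2: u−w=-51.26500, u+w=-2.52300; √(b/2)=0.42249, √(2b)=0.84499; F=0.42249×(-51.265)=-21.65908, v=-2.52300/0.84499=-2.98585

0: F=1.25100 v=-10.30906
1: F=-2.98914 v=24.85606
2: F=-21.65908 v=-2.98585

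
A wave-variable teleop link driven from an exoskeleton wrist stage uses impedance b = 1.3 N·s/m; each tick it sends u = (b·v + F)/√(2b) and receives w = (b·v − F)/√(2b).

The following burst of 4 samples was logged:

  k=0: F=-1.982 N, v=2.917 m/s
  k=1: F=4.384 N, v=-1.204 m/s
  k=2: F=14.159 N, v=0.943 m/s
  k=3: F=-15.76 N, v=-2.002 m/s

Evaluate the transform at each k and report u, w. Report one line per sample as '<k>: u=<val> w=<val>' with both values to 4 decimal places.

k=0: b·v=1.3×2.917=3.7921; √(2b)=1.6125; u=(3.7921+(-1.982))/1.6125=1.1226, w=(3.7921−(-1.982))/1.6125=3.5809
k=1: b·v=1.3×(-1.204)=-1.5652; √(2b)=1.6125; u=(-1.5652+4.384)/1.6125=1.7481, w=(-1.5652−4.384)/1.6125=-3.6895
k=2: b·v=1.3×0.943=1.2259; √(2b)=1.6125; u=(1.2259+14.159)/1.6125=9.5413, w=(1.2259−14.159)/1.6125=-8.0208
k=3: b·v=1.3×(-2.002)=-2.6026; √(2b)=1.6125; u=(-2.6026+(-15.76))/1.6125=-11.3880, w=(-2.6026−(-15.76))/1.6125=8.1599

0: u=1.1226 w=3.5809
1: u=1.7481 w=-3.6895
2: u=9.5413 w=-8.0208
3: u=-11.3880 w=8.1599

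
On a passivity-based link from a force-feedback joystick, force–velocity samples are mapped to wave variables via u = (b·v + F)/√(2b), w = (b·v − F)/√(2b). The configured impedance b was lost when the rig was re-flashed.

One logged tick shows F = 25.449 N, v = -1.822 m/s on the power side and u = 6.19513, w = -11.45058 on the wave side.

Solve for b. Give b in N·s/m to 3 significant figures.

u + w = -5.2555;  u + w = √(2b)·v, so √(2b) = -5.2555/(-1.822) = 2.8844.
b = (√(2b))²/2 = 8.3200/2 = 4.1600.
(Check via u − w = 2F/√(2b): u − w = 17.6457, 2F/√(2b) = 17.6457.)

b = 4.16 N·s/m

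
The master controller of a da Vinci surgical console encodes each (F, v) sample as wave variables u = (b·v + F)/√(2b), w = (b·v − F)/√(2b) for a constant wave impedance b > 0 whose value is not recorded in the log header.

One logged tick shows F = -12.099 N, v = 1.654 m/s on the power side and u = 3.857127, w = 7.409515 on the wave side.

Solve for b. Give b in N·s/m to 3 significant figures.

b = 23.2 N·s/m

u + w = 11.266642;  u + w = √(2b)·v, so √(2b) = 11.266642/1.654 = 6.811755.
b = (√(2b))²/2 = 46.400000/2 = 23.200000.
(Check via u − w = 2F/√(2b): u − w = -3.552388, 2F/√(2b) = -3.552389.)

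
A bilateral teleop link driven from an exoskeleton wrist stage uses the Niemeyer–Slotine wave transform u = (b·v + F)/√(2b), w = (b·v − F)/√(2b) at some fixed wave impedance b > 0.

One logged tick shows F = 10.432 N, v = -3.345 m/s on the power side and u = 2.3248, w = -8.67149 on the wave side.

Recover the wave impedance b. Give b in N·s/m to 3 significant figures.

b = 1.8 N·s/m

u + w = -6.34669;  u + w = √(2b)·v, so √(2b) = -6.34669/(-3.345) = 1.89737.
b = (√(2b))²/2 = 3.60000/2 = 1.80000.
(Check via u − w = 2F/√(2b): u − w = 10.99629, 2F/√(2b) = 10.99630.)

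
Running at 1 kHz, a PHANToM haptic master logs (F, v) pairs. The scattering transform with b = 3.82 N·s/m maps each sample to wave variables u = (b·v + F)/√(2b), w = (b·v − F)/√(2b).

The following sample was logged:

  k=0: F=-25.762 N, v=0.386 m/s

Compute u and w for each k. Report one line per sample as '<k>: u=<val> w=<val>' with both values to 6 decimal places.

0: u=-8.786902 w=9.853827

k=0: b·v=3.82×0.386=1.474520; √(2b)=2.764055; u=(1.474520+(-25.762))/2.764055=-8.786902, w=(1.474520−(-25.762))/2.764055=9.853827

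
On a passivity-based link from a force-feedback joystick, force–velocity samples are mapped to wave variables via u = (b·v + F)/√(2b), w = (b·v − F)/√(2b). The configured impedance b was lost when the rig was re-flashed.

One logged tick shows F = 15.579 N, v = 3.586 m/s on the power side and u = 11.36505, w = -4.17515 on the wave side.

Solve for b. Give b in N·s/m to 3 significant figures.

u + w = 7.1899;  u + w = √(2b)·v, so √(2b) = 7.1899/3.586 = 2.0050.
b = (√(2b))²/2 = 4.0200/2 = 2.0100.
(Check via u − w = 2F/√(2b): u − w = 15.5402, 2F/√(2b) = 15.5402.)

b = 2.01 N·s/m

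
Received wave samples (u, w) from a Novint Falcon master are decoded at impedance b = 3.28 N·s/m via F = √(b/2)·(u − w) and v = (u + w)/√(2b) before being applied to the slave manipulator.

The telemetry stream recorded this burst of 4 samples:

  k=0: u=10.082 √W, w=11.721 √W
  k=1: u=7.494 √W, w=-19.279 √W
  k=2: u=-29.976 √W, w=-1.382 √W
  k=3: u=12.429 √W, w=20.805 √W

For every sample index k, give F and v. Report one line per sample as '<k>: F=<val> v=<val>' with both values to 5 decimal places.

k=0: u−w=-1.63900, u+w=21.80300; √(b/2)=1.28062, √(2b)=2.56125; F=1.28062×(-1.639)=-2.09894, v=21.80300/2.56125=8.51264
k=1: u−w=26.77300, u+w=-11.78500; √(b/2)=1.28062, √(2b)=2.56125; F=1.28062×26.773=34.28617, v=-11.78500/2.56125=-4.60127
k=2: u−w=-28.59400, u+w=-31.35800; √(b/2)=1.28062, √(2b)=2.56125; F=1.28062×(-28.594)=-36.61819, v=-31.35800/2.56125=-12.24324
k=3: u−w=-8.37600, u+w=33.23400; √(b/2)=1.28062, √(2b)=2.56125; F=1.28062×(-8.376)=-10.72651, v=33.23400/2.56125=12.97570

0: F=-2.09894 v=8.51264
1: F=34.28617 v=-4.60127
2: F=-36.61819 v=-12.24324
3: F=-10.72651 v=12.97570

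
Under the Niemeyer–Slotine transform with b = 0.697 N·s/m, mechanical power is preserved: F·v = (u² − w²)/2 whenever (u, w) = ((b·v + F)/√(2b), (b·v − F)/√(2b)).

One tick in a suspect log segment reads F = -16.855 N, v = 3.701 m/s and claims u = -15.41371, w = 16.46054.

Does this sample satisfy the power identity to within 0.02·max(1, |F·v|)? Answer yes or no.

no

F·v = (-16.855)×3.701 = -62.38036 W.
(u² − w²)/2 = (237.58246 − 270.94938)/2 = -16.68346 W.
|Δ| = 45.69689;  2% of max(1, |F·v|) = 1.24761.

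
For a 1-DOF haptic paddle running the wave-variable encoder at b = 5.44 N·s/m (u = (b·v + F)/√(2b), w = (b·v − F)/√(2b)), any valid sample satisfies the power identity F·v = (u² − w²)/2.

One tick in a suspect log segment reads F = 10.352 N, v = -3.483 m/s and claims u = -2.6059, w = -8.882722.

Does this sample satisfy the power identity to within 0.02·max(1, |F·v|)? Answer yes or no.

yes

F·v = 10.352×(-3.483) = -36.056016 W.
(u² − w²)/2 = (6.790715 − 78.902750)/2 = -36.056018 W.
|Δ| = 0.000002;  2% of max(1, |F·v|) = 0.721120.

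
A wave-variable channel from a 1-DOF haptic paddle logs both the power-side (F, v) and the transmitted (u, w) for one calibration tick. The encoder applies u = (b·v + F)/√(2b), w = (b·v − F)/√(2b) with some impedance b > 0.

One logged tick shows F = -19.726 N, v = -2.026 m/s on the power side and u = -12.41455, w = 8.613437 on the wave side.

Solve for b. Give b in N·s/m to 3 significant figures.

b = 1.76 N·s/m

u + w = -3.801113;  u + w = √(2b)·v, so √(2b) = -3.801113/(-2.026) = 1.876166.
b = (√(2b))²/2 = 3.520000/2 = 1.760000.
(Check via u − w = 2F/√(2b): u − w = -21.027987, 2F/√(2b) = -21.027986.)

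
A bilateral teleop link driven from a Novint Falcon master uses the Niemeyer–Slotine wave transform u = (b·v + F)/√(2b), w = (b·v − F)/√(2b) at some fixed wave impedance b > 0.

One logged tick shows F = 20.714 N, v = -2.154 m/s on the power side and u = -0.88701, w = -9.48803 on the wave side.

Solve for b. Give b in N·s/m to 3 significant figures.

b = 11.6 N·s/m

u + w = -10.3750;  u + w = √(2b)·v, so √(2b) = -10.3750/(-2.154) = 4.8166.
b = (√(2b))²/2 = 23.2000/2 = 11.6000.
(Check via u − w = 2F/√(2b): u − w = 8.6010, 2F/√(2b) = 8.6010.)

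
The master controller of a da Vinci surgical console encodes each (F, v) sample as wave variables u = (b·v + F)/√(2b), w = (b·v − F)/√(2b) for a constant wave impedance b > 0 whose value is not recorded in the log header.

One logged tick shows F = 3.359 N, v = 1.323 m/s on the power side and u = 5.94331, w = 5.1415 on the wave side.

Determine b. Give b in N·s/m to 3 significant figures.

b = 35.1 N·s/m

u + w = 11.0848;  u + w = √(2b)·v, so √(2b) = 11.0848/1.323 = 8.3785.
b = (√(2b))²/2 = 70.2000/2 = 35.1000.
(Check via u − w = 2F/√(2b): u − w = 0.8018, 2F/√(2b) = 0.8018.)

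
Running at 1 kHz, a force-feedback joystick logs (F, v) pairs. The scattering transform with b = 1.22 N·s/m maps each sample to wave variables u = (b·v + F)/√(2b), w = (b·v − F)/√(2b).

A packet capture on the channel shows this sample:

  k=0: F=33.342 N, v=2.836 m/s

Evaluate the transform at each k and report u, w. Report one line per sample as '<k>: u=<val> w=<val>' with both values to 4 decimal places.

0: u=23.5600 w=-19.1300

k=0: b·v=1.22×2.836=3.4599; √(2b)=1.5620; u=(3.4599+33.342)/1.5620=23.5600, w=(3.4599−33.342)/1.5620=-19.1300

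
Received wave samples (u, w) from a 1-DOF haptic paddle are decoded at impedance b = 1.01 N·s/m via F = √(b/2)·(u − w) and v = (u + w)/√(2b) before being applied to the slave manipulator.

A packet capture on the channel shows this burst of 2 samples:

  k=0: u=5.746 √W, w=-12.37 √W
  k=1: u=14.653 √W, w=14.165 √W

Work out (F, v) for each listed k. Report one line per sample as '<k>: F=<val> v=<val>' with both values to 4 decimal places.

0: F=12.8738 v=-4.6606
1: F=0.3468 v=20.2763

k=0: u−w=18.1160, u+w=-6.6240; √(b/2)=0.7106, √(2b)=1.4213; F=0.7106×18.116=12.8738, v=-6.6240/1.4213=-4.6606
k=1: u−w=0.4880, u+w=28.8180; √(b/2)=0.7106, √(2b)=1.4213; F=0.7106×0.488=0.3468, v=28.8180/1.4213=20.2763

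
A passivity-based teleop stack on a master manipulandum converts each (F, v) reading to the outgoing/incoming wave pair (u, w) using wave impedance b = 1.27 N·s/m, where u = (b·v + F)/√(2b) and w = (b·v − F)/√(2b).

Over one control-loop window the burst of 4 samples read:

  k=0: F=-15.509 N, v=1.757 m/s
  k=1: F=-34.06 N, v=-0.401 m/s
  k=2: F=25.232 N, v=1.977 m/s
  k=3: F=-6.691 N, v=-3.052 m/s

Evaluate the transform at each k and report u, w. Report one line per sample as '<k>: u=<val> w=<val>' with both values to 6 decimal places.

k=0: b·v=1.27×1.757=2.231390; √(2b)=1.593738; u=(2.231390+(-15.509))/1.593738=-8.331113, w=(2.231390−(-15.509))/1.593738=11.131311
k=1: b·v=1.27×(-0.401)=-0.509270; √(2b)=1.593738; u=(-0.509270+(-34.06))/1.593738=-21.690689, w=(-0.509270−(-34.06))/1.593738=21.051600
k=2: b·v=1.27×1.977=2.510790; √(2b)=1.593738; u=(2.510790+25.232)/1.593738=17.407375, w=(2.510790−25.232)/1.593738=-14.256555
k=3: b·v=1.27×(-3.052)=-3.876040; √(2b)=1.593738; u=(-3.876040+(-6.691))/1.593738=-6.630351, w=(-3.876040−(-6.691))/1.593738=1.766263

0: u=-8.331113 w=11.131311
1: u=-21.690689 w=21.051600
2: u=17.407375 w=-14.256555
3: u=-6.630351 w=1.766263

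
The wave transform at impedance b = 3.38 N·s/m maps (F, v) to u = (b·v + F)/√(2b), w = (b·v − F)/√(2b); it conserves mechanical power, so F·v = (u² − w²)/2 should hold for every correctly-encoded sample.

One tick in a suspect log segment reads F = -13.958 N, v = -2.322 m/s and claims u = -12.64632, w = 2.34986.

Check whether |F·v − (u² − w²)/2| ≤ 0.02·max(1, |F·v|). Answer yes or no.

F·v = (-13.958)×(-2.322) = 32.4105 W.
(u² − w²)/2 = (159.9294 − 5.5218)/2 = 77.2038 W.
|Δ| = 44.7933;  2% of max(1, |F·v|) = 0.6482.

no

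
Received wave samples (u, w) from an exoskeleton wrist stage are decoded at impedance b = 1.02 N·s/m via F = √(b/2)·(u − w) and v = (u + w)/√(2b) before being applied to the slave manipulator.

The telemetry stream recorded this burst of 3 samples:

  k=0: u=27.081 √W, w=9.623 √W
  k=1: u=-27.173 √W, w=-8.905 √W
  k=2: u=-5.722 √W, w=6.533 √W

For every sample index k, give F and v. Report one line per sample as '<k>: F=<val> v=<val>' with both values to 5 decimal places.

k=0: u−w=17.45800, u+w=36.70400; √(b/2)=0.71414, √(2b)=1.42829; F=0.71414×17.458=12.46751, v=36.70400/1.42829=25.69794
k=1: u−w=-18.26800, u+w=-36.07800; √(b/2)=0.71414, √(2b)=1.42829; F=0.71414×(-18.268)=-13.04596, v=-36.07800/1.42829=-25.25965
k=2: u−w=-12.25500, u+w=0.81100; √(b/2)=0.71414, √(2b)=1.42829; F=0.71414×(-12.255)=-8.75182, v=0.81100/1.42829=0.56781

0: F=12.46751 v=25.69794
1: F=-13.04596 v=-25.25965
2: F=-8.75182 v=0.56781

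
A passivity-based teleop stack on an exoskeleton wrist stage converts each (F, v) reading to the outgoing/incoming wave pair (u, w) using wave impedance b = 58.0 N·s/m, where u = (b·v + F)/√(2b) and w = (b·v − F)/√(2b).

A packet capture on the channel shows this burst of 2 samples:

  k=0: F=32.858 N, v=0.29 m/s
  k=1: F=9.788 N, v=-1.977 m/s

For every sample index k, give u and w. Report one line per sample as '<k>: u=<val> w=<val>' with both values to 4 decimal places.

0: u=4.6125 w=-1.4891
1: u=-9.7377 w=-11.5553

k=0: b·v=58.0×0.29=16.8200; √(2b)=10.7703; u=(16.8200+32.858)/10.7703=4.6125, w=(16.8200−32.858)/10.7703=-1.4891
k=1: b·v=58.0×(-1.977)=-114.6660; √(2b)=10.7703; u=(-114.6660+9.788)/10.7703=-9.7377, w=(-114.6660−9.788)/10.7703=-11.5553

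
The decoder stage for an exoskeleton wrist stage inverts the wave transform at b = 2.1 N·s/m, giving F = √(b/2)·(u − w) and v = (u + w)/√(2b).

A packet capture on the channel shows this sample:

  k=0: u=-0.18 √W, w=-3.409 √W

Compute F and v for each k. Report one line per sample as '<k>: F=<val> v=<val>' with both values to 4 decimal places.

k=0: u−w=3.2290, u+w=-3.5890; √(b/2)=1.0247, √(2b)=2.0494; F=1.0247×3.229=3.3087, v=-3.5890/2.0494=-1.7513

0: F=3.3087 v=-1.7513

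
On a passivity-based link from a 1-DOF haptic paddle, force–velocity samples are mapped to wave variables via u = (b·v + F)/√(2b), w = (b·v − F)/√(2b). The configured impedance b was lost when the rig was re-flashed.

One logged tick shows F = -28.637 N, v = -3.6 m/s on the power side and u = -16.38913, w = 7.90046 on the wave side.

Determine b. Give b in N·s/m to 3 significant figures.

b = 2.78 N·s/m

u + w = -8.4887;  u + w = √(2b)·v, so √(2b) = -8.4887/(-3.6) = 2.3580.
b = (√(2b))²/2 = 5.5600/2 = 2.7800.
(Check via u − w = 2F/√(2b): u − w = -24.2896, 2F/√(2b) = -24.2896.)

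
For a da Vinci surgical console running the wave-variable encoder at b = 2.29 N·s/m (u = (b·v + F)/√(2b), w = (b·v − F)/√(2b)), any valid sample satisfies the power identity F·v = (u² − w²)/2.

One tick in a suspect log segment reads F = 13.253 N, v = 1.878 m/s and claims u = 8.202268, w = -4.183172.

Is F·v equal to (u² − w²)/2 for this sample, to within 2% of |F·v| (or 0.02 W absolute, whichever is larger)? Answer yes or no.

F·v = 13.253×1.878 = 24.889134 W.
(u² − w²)/2 = (67.277200 − 17.498928)/2 = 24.889136 W.
|Δ| = 0.000002;  2% of max(1, |F·v|) = 0.497783.

yes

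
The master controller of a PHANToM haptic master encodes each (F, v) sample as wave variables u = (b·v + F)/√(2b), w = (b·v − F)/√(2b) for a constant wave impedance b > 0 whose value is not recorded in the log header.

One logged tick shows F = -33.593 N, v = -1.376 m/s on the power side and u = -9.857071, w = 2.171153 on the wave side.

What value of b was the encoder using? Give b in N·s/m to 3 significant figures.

u + w = -7.685918;  u + w = √(2b)·v, so √(2b) = -7.685918/(-1.376) = 5.585696.
b = (√(2b))²/2 = 31.200002/2 = 15.600001.
(Check via u − w = 2F/√(2b): u − w = -12.028224, 2F/√(2b) = -12.028223.)

b = 15.6 N·s/m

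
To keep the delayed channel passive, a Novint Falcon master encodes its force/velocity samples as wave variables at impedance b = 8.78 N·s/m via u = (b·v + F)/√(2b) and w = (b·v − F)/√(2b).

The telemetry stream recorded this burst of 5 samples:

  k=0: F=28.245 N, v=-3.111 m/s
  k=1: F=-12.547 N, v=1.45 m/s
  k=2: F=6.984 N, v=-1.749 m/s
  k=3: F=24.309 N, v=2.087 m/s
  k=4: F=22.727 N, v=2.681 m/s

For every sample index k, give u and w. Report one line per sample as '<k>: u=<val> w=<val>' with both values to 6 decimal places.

k=0: b·v=8.78×(-3.111)=-27.314580; √(2b)=4.190465; u=(-27.314580+28.245)/4.190465=0.222033, w=(-27.314580−28.245)/4.190465=-13.258570
k=1: b·v=8.78×1.45=12.731000; √(2b)=4.190465; u=(12.731000+(-12.547))/4.190465=0.043909, w=(12.731000−(-12.547))/4.190465=6.032266
k=2: b·v=8.78×(-1.749)=-15.356220; √(2b)=4.190465; u=(-15.356220+6.984)/4.190465=-1.997921, w=(-15.356220−6.984)/4.190465=-5.331203
k=3: b·v=8.78×2.087=18.323860; √(2b)=4.190465; u=(18.323860+24.309)/4.190465=10.173777, w=(18.323860−24.309)/4.190465=-1.428276
k=4: b·v=8.78×2.681=23.539180; √(2b)=4.190465; u=(23.539180+22.727)/4.190465=11.040821, w=(23.539180−22.727)/4.190465=0.193816

0: u=0.222033 w=-13.258570
1: u=0.043909 w=6.032266
2: u=-1.997921 w=-5.331203
3: u=10.173777 w=-1.428276
4: u=11.040821 w=0.193816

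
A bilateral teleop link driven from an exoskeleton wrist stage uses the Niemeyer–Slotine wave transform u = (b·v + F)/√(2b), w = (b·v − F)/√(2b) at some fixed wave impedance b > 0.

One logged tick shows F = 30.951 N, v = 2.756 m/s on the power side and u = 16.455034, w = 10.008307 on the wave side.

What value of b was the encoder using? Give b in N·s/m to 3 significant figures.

b = 46.1 N·s/m

u + w = 26.463341;  u + w = √(2b)·v, so √(2b) = 26.463341/2.756 = 9.602083.
b = (√(2b))²/2 = 92.200000/2 = 46.100000.
(Check via u − w = 2F/√(2b): u − w = 6.446727, 2F/√(2b) = 6.446726.)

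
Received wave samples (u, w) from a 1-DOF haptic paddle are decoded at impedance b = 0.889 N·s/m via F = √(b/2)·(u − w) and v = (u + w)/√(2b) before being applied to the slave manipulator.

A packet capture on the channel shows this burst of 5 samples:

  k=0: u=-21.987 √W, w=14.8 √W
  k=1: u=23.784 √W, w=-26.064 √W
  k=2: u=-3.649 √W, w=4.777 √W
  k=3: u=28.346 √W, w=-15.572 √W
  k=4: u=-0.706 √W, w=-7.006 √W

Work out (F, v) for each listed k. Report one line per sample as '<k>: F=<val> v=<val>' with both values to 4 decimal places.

k=0: u−w=-36.7870, u+w=-7.1870; √(b/2)=0.6667, √(2b)=1.3334; F=0.6667×(-36.787)=-24.5262, v=-7.1870/1.3334=-5.3899
k=1: u−w=49.8480, u+w=-2.2800; √(b/2)=0.6667, √(2b)=1.3334; F=0.6667×49.848=33.2341, v=-2.2800/1.3334=-1.7099
k=2: u−w=-8.4260, u+w=1.1280; √(b/2)=0.6667, √(2b)=1.3334; F=0.6667×(-8.426)=-5.6177, v=1.1280/1.3334=0.8459
k=3: u−w=43.9180, u+w=12.7740; √(b/2)=0.6667, √(2b)=1.3334; F=0.6667×43.918=29.2805, v=12.7740/1.3334=9.5799
k=4: u−w=6.3000, u+w=-7.7120; √(b/2)=0.6667, √(2b)=1.3334; F=0.6667×6.3=4.2003, v=-7.7120/1.3334=-5.7836

0: F=-24.5262 v=-5.3899
1: F=33.2341 v=-1.7099
2: F=-5.6177 v=0.8459
3: F=29.2805 v=9.5799
4: F=4.2003 v=-5.7836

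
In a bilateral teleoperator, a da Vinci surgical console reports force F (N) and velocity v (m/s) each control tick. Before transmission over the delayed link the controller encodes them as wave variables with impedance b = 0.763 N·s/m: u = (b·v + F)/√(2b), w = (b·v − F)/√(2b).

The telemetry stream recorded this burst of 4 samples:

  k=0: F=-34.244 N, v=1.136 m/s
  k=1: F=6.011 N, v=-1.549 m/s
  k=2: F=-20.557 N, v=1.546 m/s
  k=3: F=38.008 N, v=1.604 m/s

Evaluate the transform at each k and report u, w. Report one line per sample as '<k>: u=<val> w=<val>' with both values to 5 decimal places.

0: u=-27.01924 w=28.42255
1: u=3.90922 w=-5.82272
2: u=-15.68622 w=17.59601
3: u=31.75861 w=-29.77717

k=0: b·v=0.763×1.136=0.86677; √(2b)=1.23531; u=(0.86677+(-34.244))/1.23531=-27.01924, w=(0.86677−(-34.244))/1.23531=28.42255
k=1: b·v=0.763×(-1.549)=-1.18189; √(2b)=1.23531; u=(-1.18189+6.011)/1.23531=3.90922, w=(-1.18189−6.011)/1.23531=-5.82272
k=2: b·v=0.763×1.546=1.17960; √(2b)=1.23531; u=(1.17960+(-20.557))/1.23531=-15.68622, w=(1.17960−(-20.557))/1.23531=17.59601
k=3: b·v=0.763×1.604=1.22385; √(2b)=1.23531; u=(1.22385+38.008)/1.23531=31.75861, w=(1.22385−38.008)/1.23531=-29.77717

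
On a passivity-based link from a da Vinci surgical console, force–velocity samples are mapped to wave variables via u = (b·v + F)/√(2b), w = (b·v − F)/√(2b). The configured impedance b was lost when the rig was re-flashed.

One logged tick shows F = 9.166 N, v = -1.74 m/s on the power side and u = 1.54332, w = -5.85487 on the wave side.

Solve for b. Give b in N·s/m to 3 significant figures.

u + w = -4.3116;  u + w = √(2b)·v, so √(2b) = -4.3116/(-1.74) = 2.4779.
b = (√(2b))²/2 = 6.1400/2 = 3.0700.
(Check via u − w = 2F/√(2b): u − w = 7.3982, 2F/√(2b) = 7.3982.)

b = 3.07 N·s/m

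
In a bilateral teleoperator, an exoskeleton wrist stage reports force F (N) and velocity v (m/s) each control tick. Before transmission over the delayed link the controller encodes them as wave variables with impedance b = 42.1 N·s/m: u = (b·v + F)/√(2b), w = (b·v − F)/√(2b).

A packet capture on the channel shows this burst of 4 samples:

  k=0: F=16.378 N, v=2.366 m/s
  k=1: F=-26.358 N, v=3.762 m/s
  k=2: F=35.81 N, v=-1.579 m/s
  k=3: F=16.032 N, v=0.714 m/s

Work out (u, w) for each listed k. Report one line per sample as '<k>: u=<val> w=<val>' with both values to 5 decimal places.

0: u=12.64014 w=9.07041
1: u=14.38768 w=20.13264
2: u=-3.34195 w=-11.14704
3: u=5.02301 w=1.52870

k=0: b·v=42.1×2.366=99.60860; √(2b)=9.17606; u=(99.60860+16.378)/9.17606=12.64014, w=(99.60860−16.378)/9.17606=9.07041
k=1: b·v=42.1×3.762=158.38020; √(2b)=9.17606; u=(158.38020+(-26.358))/9.17606=14.38768, w=(158.38020−(-26.358))/9.17606=20.13264
k=2: b·v=42.1×(-1.579)=-66.47590; √(2b)=9.17606; u=(-66.47590+35.81)/9.17606=-3.34195, w=(-66.47590−35.81)/9.17606=-11.14704
k=3: b·v=42.1×0.714=30.05940; √(2b)=9.17606; u=(30.05940+16.032)/9.17606=5.02301, w=(30.05940−16.032)/9.17606=1.52870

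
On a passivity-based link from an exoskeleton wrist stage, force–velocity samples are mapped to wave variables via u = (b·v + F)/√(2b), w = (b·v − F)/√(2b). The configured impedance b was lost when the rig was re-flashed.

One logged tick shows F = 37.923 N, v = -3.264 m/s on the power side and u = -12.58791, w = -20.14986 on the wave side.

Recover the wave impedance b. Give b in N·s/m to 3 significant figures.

b = 50.3 N·s/m

u + w = -32.73777;  u + w = √(2b)·v, so √(2b) = -32.73777/(-3.264) = 10.02995.
b = (√(2b))²/2 = 100.59998/2 = 50.29999.
(Check via u − w = 2F/√(2b): u − w = 7.56195, 2F/√(2b) = 7.56195.)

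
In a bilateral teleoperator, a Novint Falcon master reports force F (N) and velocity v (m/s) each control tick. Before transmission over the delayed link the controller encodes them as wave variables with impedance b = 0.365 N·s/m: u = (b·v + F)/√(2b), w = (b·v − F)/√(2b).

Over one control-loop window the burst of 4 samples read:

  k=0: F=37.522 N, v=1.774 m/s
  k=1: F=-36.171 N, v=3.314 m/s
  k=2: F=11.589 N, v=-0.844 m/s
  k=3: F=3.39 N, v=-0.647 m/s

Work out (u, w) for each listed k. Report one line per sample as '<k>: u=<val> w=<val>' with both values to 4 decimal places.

k=0: b·v=0.365×1.774=0.6475; √(2b)=0.8544; u=(0.6475+37.522)/0.8544=44.6740, w=(0.6475−37.522)/0.8544=-43.1583
k=1: b·v=0.365×3.314=1.2096; √(2b)=0.8544; u=(1.2096+(-36.171))/0.8544=-40.9192, w=(1.2096−(-36.171))/0.8544=43.7507
k=2: b·v=0.365×(-0.844)=-0.3081; √(2b)=0.8544; u=(-0.3081+11.589)/0.8544=13.2033, w=(-0.3081−11.589)/0.8544=-13.9245
k=3: b·v=0.365×(-0.647)=-0.2362; √(2b)=0.8544; u=(-0.2362+3.39)/0.8544=3.6913, w=(-0.2362−3.39)/0.8544=-4.2441

0: u=44.6740 w=-43.1583
1: u=-40.9192 w=43.7507
2: u=13.2033 w=-13.9245
3: u=3.6913 w=-4.2441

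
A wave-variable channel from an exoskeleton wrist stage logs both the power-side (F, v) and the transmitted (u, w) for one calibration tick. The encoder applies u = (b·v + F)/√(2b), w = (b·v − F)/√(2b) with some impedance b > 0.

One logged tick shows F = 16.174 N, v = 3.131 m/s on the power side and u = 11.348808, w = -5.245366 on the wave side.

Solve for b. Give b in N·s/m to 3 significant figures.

u + w = 6.103442;  u + w = √(2b)·v, so √(2b) = 6.103442/3.131 = 1.949359.
b = (√(2b))²/2 = 3.799999/2 = 1.900000.
(Check via u − w = 2F/√(2b): u − w = 16.594174, 2F/√(2b) = 16.594176.)

b = 1.9 N·s/m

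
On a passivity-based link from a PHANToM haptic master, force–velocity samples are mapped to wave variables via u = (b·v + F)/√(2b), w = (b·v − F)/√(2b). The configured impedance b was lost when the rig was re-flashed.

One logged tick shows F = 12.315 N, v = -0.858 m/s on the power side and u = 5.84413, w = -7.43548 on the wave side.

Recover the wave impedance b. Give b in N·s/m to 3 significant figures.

b = 1.72 N·s/m

u + w = -1.5914;  u + w = √(2b)·v, so √(2b) = -1.5914/(-0.858) = 1.8547.
b = (√(2b))²/2 = 3.4400/2 = 1.7200.
(Check via u − w = 2F/√(2b): u − w = 13.2796, 2F/√(2b) = 13.2796.)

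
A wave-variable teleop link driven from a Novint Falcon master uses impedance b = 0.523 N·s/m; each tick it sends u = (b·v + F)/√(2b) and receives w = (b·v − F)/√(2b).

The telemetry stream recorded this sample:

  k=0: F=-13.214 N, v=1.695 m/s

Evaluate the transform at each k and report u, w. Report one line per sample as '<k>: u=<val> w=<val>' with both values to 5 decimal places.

0: u=-12.05340 w=13.78695

k=0: b·v=0.523×1.695=0.88649; √(2b)=1.02274; u=(0.88649+(-13.214))/1.02274=-12.05340, w=(0.88649−(-13.214))/1.02274=13.78695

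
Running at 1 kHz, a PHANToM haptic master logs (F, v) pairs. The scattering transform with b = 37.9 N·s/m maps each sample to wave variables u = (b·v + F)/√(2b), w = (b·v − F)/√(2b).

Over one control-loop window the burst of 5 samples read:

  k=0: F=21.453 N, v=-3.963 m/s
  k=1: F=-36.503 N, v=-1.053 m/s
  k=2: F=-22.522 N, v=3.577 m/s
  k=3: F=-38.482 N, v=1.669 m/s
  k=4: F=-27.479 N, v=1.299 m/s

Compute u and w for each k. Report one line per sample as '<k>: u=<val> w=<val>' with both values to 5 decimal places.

k=0: b·v=37.9×(-3.963)=-150.19770; √(2b)=8.70632; u=(-150.19770+21.453)/8.70632=-14.78750, w=(-150.19770−21.453)/8.70632=-19.71564
k=1: b·v=37.9×(-1.053)=-39.90870; √(2b)=8.70632; u=(-39.90870+(-36.503))/8.70632=-8.77658, w=(-39.90870−(-36.503))/8.70632=-0.39118
k=2: b·v=37.9×3.577=135.56830; √(2b)=8.70632; u=(135.56830+(-22.522))/8.70632=12.98440, w=(135.56830−(-22.522))/8.70632=18.15811
k=3: b·v=37.9×1.669=63.25510; √(2b)=8.70632; u=(63.25510+(-38.482))/8.70632=2.84542, w=(63.25510−(-38.482))/8.70632=11.68543
k=4: b·v=37.9×1.299=49.23210; √(2b)=8.70632; u=(49.23210+(-27.479))/8.70632=2.49854, w=(49.23210−(-27.479))/8.70632=8.81097

0: u=-14.78750 w=-19.71564
1: u=-8.77658 w=-0.39118
2: u=12.98440 w=18.15811
3: u=2.84542 w=11.68543
4: u=2.49854 w=8.81097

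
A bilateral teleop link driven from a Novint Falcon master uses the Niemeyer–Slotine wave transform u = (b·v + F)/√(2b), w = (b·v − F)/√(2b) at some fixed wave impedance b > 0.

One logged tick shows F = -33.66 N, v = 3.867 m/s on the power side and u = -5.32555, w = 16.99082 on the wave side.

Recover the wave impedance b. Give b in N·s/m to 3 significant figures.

u + w = 11.66527;  u + w = √(2b)·v, so √(2b) = 11.66527/3.867 = 3.01662.
b = (√(2b))²/2 = 9.10000/2 = 4.55000.
(Check via u − w = 2F/√(2b): u − w = -22.31637, 2F/√(2b) = -22.31637.)

b = 4.55 N·s/m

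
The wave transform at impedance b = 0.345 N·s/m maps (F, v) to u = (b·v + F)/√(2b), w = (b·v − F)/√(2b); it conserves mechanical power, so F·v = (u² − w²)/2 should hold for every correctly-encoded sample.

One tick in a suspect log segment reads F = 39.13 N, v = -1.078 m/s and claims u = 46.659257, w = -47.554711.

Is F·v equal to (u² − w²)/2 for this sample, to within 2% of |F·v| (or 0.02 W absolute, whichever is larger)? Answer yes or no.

F·v = 39.13×(-1.078) = -42.182140 W.
(u² − w²)/2 = (2177.086264 − 2261.450538)/2 = -42.182137 W.
|Δ| = 0.000003;  2% of max(1, |F·v|) = 0.843643.

yes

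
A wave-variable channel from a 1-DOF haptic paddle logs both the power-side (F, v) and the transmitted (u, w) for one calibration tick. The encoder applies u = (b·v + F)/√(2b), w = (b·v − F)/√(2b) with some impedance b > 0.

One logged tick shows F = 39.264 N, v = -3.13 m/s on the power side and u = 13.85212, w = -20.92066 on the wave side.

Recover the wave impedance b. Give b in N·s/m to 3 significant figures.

u + w = -7.0685;  u + w = √(2b)·v, so √(2b) = -7.0685/(-3.13) = 2.2583.
b = (√(2b))²/2 = 5.1000/2 = 2.5500.
(Check via u − w = 2F/√(2b): u − w = 34.7728, 2F/√(2b) = 34.7728.)

b = 2.55 N·s/m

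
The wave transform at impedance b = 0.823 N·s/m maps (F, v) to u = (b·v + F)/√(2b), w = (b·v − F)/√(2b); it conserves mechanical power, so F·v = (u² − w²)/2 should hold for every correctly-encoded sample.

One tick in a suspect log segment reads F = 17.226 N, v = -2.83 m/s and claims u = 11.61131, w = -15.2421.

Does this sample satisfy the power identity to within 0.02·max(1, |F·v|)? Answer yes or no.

F·v = 17.226×(-2.83) = -48.7496 W.
(u² − w²)/2 = (134.8225 − 232.3216)/2 = -48.7495 W.
|Δ| = 0.0000;  2% of max(1, |F·v|) = 0.9750.

yes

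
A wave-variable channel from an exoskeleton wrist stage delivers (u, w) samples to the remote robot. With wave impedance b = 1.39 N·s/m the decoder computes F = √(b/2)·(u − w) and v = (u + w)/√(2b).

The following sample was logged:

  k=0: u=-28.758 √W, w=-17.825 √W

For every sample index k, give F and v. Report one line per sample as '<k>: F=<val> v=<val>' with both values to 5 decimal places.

k=0: u−w=-10.93300, u+w=-46.58300; √(b/2)=0.83367, √(2b)=1.66733; F=0.83367×(-10.933)=-9.11448, v=-46.58300/1.66733=-27.93863

0: F=-9.11448 v=-27.93863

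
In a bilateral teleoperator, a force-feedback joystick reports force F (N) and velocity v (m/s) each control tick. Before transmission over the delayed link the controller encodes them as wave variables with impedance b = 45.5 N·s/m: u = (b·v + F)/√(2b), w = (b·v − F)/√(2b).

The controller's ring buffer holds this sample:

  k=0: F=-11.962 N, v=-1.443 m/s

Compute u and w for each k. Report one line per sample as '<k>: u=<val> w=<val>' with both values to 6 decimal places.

0: u=-8.136630 w=-5.628713

k=0: b·v=45.5×(-1.443)=-65.656500; √(2b)=9.539392; u=(-65.656500+(-11.962))/9.539392=-8.136630, w=(-65.656500−(-11.962))/9.539392=-5.628713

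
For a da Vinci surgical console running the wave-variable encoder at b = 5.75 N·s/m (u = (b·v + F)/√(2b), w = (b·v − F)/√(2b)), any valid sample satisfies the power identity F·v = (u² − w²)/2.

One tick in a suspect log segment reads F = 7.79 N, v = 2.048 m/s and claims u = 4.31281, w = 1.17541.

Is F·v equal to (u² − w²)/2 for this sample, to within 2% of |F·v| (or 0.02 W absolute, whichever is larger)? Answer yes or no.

F·v = 7.79×2.048 = 15.9539 W.
(u² − w²)/2 = (18.6003 − 1.3816)/2 = 8.6094 W.
|Δ| = 7.3445;  2% of max(1, |F·v|) = 0.3191.

no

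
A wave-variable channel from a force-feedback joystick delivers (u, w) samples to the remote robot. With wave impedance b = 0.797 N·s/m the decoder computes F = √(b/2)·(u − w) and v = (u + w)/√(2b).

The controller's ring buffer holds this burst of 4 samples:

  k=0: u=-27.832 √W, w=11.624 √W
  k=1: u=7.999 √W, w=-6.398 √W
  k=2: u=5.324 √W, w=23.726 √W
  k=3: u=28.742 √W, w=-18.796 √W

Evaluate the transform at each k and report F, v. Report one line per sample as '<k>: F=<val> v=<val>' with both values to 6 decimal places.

0: F=-24.907332 v=-12.837642
1: F=9.088374 v=1.268082
2: F=-11.616604 v=23.009224
3: F=30.009245 v=7.877788

k=0: u−w=-39.456000, u+w=-16.208000; √(b/2)=0.631269, √(2b)=1.262537; F=0.631269×(-39.456)=-24.907332, v=-16.208000/1.262537=-12.837642
k=1: u−w=14.397000, u+w=1.601000; √(b/2)=0.631269, √(2b)=1.262537; F=0.631269×14.397=9.088374, v=1.601000/1.262537=1.268082
k=2: u−w=-18.402000, u+w=29.050000; √(b/2)=0.631269, √(2b)=1.262537; F=0.631269×(-18.402)=-11.616604, v=29.050000/1.262537=23.009224
k=3: u−w=47.538000, u+w=9.946000; √(b/2)=0.631269, √(2b)=1.262537; F=0.631269×47.538=30.009245, v=9.946000/1.262537=7.877788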